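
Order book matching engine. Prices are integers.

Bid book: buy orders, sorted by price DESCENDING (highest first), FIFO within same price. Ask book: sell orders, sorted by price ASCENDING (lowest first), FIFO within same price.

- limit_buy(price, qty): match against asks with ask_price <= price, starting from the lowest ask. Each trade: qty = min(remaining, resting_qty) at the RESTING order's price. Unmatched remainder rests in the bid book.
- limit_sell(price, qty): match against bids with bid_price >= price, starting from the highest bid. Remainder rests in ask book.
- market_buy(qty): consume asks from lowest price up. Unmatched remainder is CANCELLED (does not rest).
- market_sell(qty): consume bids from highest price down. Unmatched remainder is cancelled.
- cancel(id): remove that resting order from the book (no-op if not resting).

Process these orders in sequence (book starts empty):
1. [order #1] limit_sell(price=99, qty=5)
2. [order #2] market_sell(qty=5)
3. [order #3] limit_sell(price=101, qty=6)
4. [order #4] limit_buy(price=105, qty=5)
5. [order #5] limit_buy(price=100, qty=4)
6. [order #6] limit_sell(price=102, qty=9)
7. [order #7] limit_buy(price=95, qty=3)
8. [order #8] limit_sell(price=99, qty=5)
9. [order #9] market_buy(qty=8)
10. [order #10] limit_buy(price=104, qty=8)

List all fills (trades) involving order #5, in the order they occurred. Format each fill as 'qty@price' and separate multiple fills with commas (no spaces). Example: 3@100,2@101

After op 1 [order #1] limit_sell(price=99, qty=5): fills=none; bids=[-] asks=[#1:5@99]
After op 2 [order #2] market_sell(qty=5): fills=none; bids=[-] asks=[#1:5@99]
After op 3 [order #3] limit_sell(price=101, qty=6): fills=none; bids=[-] asks=[#1:5@99 #3:6@101]
After op 4 [order #4] limit_buy(price=105, qty=5): fills=#4x#1:5@99; bids=[-] asks=[#3:6@101]
After op 5 [order #5] limit_buy(price=100, qty=4): fills=none; bids=[#5:4@100] asks=[#3:6@101]
After op 6 [order #6] limit_sell(price=102, qty=9): fills=none; bids=[#5:4@100] asks=[#3:6@101 #6:9@102]
After op 7 [order #7] limit_buy(price=95, qty=3): fills=none; bids=[#5:4@100 #7:3@95] asks=[#3:6@101 #6:9@102]
After op 8 [order #8] limit_sell(price=99, qty=5): fills=#5x#8:4@100; bids=[#7:3@95] asks=[#8:1@99 #3:6@101 #6:9@102]
After op 9 [order #9] market_buy(qty=8): fills=#9x#8:1@99 #9x#3:6@101 #9x#6:1@102; bids=[#7:3@95] asks=[#6:8@102]
After op 10 [order #10] limit_buy(price=104, qty=8): fills=#10x#6:8@102; bids=[#7:3@95] asks=[-]

Answer: 4@100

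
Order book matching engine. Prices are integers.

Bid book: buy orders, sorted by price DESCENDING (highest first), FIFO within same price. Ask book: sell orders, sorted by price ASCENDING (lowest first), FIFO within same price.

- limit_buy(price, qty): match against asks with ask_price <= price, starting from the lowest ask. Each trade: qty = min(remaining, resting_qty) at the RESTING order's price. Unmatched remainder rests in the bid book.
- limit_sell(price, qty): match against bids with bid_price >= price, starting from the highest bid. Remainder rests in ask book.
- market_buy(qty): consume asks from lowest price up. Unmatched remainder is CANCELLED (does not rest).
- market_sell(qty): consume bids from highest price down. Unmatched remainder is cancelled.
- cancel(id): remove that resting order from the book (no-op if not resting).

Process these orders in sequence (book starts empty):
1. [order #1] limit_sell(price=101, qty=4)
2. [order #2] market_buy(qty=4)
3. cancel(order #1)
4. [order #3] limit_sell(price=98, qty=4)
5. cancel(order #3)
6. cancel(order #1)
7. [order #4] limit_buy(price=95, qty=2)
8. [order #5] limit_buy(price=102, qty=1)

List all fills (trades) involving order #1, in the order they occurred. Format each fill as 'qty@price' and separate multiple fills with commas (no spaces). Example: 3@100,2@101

After op 1 [order #1] limit_sell(price=101, qty=4): fills=none; bids=[-] asks=[#1:4@101]
After op 2 [order #2] market_buy(qty=4): fills=#2x#1:4@101; bids=[-] asks=[-]
After op 3 cancel(order #1): fills=none; bids=[-] asks=[-]
After op 4 [order #3] limit_sell(price=98, qty=4): fills=none; bids=[-] asks=[#3:4@98]
After op 5 cancel(order #3): fills=none; bids=[-] asks=[-]
After op 6 cancel(order #1): fills=none; bids=[-] asks=[-]
After op 7 [order #4] limit_buy(price=95, qty=2): fills=none; bids=[#4:2@95] asks=[-]
After op 8 [order #5] limit_buy(price=102, qty=1): fills=none; bids=[#5:1@102 #4:2@95] asks=[-]

Answer: 4@101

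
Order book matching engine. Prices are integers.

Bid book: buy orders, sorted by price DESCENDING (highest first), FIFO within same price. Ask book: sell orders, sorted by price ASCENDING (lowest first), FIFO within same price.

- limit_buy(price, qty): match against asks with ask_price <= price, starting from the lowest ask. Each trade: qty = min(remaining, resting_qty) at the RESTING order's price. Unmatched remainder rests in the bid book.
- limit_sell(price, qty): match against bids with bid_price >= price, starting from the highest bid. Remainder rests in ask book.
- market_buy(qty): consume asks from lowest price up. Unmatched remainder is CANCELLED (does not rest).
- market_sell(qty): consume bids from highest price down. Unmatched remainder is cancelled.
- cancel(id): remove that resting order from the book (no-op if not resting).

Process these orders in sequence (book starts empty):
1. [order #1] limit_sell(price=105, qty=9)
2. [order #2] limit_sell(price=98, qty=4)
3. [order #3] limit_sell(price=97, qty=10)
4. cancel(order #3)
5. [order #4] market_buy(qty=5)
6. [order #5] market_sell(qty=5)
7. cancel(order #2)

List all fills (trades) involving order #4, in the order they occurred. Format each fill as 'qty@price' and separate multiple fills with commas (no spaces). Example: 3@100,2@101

After op 1 [order #1] limit_sell(price=105, qty=9): fills=none; bids=[-] asks=[#1:9@105]
After op 2 [order #2] limit_sell(price=98, qty=4): fills=none; bids=[-] asks=[#2:4@98 #1:9@105]
After op 3 [order #3] limit_sell(price=97, qty=10): fills=none; bids=[-] asks=[#3:10@97 #2:4@98 #1:9@105]
After op 4 cancel(order #3): fills=none; bids=[-] asks=[#2:4@98 #1:9@105]
After op 5 [order #4] market_buy(qty=5): fills=#4x#2:4@98 #4x#1:1@105; bids=[-] asks=[#1:8@105]
After op 6 [order #5] market_sell(qty=5): fills=none; bids=[-] asks=[#1:8@105]
After op 7 cancel(order #2): fills=none; bids=[-] asks=[#1:8@105]

Answer: 4@98,1@105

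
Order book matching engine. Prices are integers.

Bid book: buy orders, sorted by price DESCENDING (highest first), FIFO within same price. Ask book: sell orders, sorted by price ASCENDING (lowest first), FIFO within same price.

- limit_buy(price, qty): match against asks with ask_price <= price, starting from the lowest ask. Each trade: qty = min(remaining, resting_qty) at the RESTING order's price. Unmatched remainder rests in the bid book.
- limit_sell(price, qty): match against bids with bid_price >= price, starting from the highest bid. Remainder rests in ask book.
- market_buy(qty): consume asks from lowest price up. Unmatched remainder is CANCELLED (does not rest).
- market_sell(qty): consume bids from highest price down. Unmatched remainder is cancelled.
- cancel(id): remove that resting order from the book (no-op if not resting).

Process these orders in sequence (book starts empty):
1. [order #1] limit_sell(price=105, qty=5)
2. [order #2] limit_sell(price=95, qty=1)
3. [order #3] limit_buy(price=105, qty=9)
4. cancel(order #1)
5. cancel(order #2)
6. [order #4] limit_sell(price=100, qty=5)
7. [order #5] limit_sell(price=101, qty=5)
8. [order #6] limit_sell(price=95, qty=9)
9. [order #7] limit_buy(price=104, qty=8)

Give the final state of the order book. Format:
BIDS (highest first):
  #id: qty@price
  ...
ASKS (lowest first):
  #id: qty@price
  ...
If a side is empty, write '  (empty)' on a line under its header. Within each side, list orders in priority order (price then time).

After op 1 [order #1] limit_sell(price=105, qty=5): fills=none; bids=[-] asks=[#1:5@105]
After op 2 [order #2] limit_sell(price=95, qty=1): fills=none; bids=[-] asks=[#2:1@95 #1:5@105]
After op 3 [order #3] limit_buy(price=105, qty=9): fills=#3x#2:1@95 #3x#1:5@105; bids=[#3:3@105] asks=[-]
After op 4 cancel(order #1): fills=none; bids=[#3:3@105] asks=[-]
After op 5 cancel(order #2): fills=none; bids=[#3:3@105] asks=[-]
After op 6 [order #4] limit_sell(price=100, qty=5): fills=#3x#4:3@105; bids=[-] asks=[#4:2@100]
After op 7 [order #5] limit_sell(price=101, qty=5): fills=none; bids=[-] asks=[#4:2@100 #5:5@101]
After op 8 [order #6] limit_sell(price=95, qty=9): fills=none; bids=[-] asks=[#6:9@95 #4:2@100 #5:5@101]
After op 9 [order #7] limit_buy(price=104, qty=8): fills=#7x#6:8@95; bids=[-] asks=[#6:1@95 #4:2@100 #5:5@101]

Answer: BIDS (highest first):
  (empty)
ASKS (lowest first):
  #6: 1@95
  #4: 2@100
  #5: 5@101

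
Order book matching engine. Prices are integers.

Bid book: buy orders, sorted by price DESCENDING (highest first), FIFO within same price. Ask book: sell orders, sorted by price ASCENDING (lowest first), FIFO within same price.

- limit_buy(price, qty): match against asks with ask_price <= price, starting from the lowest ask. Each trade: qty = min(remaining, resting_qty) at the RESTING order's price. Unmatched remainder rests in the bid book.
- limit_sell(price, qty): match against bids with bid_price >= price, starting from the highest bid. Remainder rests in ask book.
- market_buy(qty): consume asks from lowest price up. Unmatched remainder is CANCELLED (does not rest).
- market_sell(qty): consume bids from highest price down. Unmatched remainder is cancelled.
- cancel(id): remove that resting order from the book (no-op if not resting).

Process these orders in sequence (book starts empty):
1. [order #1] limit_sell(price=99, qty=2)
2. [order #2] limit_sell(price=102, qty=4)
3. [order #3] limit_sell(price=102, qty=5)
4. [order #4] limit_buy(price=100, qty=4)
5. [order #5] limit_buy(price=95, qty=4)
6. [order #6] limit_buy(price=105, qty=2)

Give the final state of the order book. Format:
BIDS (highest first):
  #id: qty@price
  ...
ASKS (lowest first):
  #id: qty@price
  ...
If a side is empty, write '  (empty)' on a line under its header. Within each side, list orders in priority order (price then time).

Answer: BIDS (highest first):
  #4: 2@100
  #5: 4@95
ASKS (lowest first):
  #2: 2@102
  #3: 5@102

Derivation:
After op 1 [order #1] limit_sell(price=99, qty=2): fills=none; bids=[-] asks=[#1:2@99]
After op 2 [order #2] limit_sell(price=102, qty=4): fills=none; bids=[-] asks=[#1:2@99 #2:4@102]
After op 3 [order #3] limit_sell(price=102, qty=5): fills=none; bids=[-] asks=[#1:2@99 #2:4@102 #3:5@102]
After op 4 [order #4] limit_buy(price=100, qty=4): fills=#4x#1:2@99; bids=[#4:2@100] asks=[#2:4@102 #3:5@102]
After op 5 [order #5] limit_buy(price=95, qty=4): fills=none; bids=[#4:2@100 #5:4@95] asks=[#2:4@102 #3:5@102]
After op 6 [order #6] limit_buy(price=105, qty=2): fills=#6x#2:2@102; bids=[#4:2@100 #5:4@95] asks=[#2:2@102 #3:5@102]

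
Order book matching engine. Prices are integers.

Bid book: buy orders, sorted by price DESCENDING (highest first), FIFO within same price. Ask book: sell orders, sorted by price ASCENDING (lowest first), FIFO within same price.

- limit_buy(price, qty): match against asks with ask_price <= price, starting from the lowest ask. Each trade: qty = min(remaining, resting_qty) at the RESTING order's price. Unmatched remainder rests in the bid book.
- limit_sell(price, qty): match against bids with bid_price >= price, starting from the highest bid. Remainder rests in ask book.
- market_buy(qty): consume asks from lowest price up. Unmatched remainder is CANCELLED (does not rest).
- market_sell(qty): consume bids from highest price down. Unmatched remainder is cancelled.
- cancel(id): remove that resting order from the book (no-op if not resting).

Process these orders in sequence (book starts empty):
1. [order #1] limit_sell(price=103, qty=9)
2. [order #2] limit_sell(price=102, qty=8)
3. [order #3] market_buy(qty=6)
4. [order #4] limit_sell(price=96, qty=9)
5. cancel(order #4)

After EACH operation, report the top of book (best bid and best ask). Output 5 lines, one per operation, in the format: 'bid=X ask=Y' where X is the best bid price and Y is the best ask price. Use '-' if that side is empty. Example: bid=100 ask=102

After op 1 [order #1] limit_sell(price=103, qty=9): fills=none; bids=[-] asks=[#1:9@103]
After op 2 [order #2] limit_sell(price=102, qty=8): fills=none; bids=[-] asks=[#2:8@102 #1:9@103]
After op 3 [order #3] market_buy(qty=6): fills=#3x#2:6@102; bids=[-] asks=[#2:2@102 #1:9@103]
After op 4 [order #4] limit_sell(price=96, qty=9): fills=none; bids=[-] asks=[#4:9@96 #2:2@102 #1:9@103]
After op 5 cancel(order #4): fills=none; bids=[-] asks=[#2:2@102 #1:9@103]

Answer: bid=- ask=103
bid=- ask=102
bid=- ask=102
bid=- ask=96
bid=- ask=102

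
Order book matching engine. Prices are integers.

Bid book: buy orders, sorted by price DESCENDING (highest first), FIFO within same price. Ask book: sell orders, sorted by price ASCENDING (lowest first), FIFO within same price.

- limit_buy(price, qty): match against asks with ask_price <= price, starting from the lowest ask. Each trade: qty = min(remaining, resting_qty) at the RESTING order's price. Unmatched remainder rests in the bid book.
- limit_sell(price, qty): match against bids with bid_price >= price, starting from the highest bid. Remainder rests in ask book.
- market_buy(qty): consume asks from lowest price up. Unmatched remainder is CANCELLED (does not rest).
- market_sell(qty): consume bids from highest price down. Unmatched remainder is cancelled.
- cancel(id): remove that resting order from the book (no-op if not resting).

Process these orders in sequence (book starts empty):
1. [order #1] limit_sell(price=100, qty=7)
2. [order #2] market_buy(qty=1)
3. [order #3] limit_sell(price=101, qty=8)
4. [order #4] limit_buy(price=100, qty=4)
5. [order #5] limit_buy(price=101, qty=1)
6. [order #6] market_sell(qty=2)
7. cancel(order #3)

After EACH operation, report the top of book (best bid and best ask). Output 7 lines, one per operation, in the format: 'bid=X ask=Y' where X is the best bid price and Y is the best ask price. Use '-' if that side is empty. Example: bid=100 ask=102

After op 1 [order #1] limit_sell(price=100, qty=7): fills=none; bids=[-] asks=[#1:7@100]
After op 2 [order #2] market_buy(qty=1): fills=#2x#1:1@100; bids=[-] asks=[#1:6@100]
After op 3 [order #3] limit_sell(price=101, qty=8): fills=none; bids=[-] asks=[#1:6@100 #3:8@101]
After op 4 [order #4] limit_buy(price=100, qty=4): fills=#4x#1:4@100; bids=[-] asks=[#1:2@100 #3:8@101]
After op 5 [order #5] limit_buy(price=101, qty=1): fills=#5x#1:1@100; bids=[-] asks=[#1:1@100 #3:8@101]
After op 6 [order #6] market_sell(qty=2): fills=none; bids=[-] asks=[#1:1@100 #3:8@101]
After op 7 cancel(order #3): fills=none; bids=[-] asks=[#1:1@100]

Answer: bid=- ask=100
bid=- ask=100
bid=- ask=100
bid=- ask=100
bid=- ask=100
bid=- ask=100
bid=- ask=100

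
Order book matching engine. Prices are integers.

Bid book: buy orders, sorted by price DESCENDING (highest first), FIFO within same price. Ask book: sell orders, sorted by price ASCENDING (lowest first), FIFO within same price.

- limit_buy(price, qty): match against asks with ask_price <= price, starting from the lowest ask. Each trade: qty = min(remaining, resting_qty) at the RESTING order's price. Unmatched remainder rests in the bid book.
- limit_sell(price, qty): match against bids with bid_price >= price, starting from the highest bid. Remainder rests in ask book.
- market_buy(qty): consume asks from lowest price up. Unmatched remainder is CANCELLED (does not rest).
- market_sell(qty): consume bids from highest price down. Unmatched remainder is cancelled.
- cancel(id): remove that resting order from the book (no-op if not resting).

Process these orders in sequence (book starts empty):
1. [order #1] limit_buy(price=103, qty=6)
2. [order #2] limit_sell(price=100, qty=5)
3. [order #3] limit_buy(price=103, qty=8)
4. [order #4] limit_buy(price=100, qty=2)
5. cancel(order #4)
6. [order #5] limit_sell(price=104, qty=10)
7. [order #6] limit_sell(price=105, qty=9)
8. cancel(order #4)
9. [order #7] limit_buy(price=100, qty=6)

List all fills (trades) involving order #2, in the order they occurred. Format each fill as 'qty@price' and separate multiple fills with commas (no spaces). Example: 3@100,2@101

After op 1 [order #1] limit_buy(price=103, qty=6): fills=none; bids=[#1:6@103] asks=[-]
After op 2 [order #2] limit_sell(price=100, qty=5): fills=#1x#2:5@103; bids=[#1:1@103] asks=[-]
After op 3 [order #3] limit_buy(price=103, qty=8): fills=none; bids=[#1:1@103 #3:8@103] asks=[-]
After op 4 [order #4] limit_buy(price=100, qty=2): fills=none; bids=[#1:1@103 #3:8@103 #4:2@100] asks=[-]
After op 5 cancel(order #4): fills=none; bids=[#1:1@103 #3:8@103] asks=[-]
After op 6 [order #5] limit_sell(price=104, qty=10): fills=none; bids=[#1:1@103 #3:8@103] asks=[#5:10@104]
After op 7 [order #6] limit_sell(price=105, qty=9): fills=none; bids=[#1:1@103 #3:8@103] asks=[#5:10@104 #6:9@105]
After op 8 cancel(order #4): fills=none; bids=[#1:1@103 #3:8@103] asks=[#5:10@104 #6:9@105]
After op 9 [order #7] limit_buy(price=100, qty=6): fills=none; bids=[#1:1@103 #3:8@103 #7:6@100] asks=[#5:10@104 #6:9@105]

Answer: 5@103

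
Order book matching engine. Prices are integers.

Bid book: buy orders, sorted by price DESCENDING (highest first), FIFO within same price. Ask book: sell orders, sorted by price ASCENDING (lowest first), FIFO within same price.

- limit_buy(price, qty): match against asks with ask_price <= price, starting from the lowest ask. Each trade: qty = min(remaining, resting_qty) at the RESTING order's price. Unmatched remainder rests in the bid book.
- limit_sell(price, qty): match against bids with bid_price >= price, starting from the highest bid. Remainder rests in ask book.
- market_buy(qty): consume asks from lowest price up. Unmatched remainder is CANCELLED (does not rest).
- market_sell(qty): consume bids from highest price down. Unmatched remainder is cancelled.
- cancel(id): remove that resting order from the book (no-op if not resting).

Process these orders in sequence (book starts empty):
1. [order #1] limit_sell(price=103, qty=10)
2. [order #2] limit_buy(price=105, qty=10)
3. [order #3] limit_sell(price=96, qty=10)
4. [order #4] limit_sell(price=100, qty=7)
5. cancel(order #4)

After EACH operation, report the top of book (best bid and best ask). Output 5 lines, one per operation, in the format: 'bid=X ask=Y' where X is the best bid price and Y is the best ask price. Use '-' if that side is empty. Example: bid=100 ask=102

After op 1 [order #1] limit_sell(price=103, qty=10): fills=none; bids=[-] asks=[#1:10@103]
After op 2 [order #2] limit_buy(price=105, qty=10): fills=#2x#1:10@103; bids=[-] asks=[-]
After op 3 [order #3] limit_sell(price=96, qty=10): fills=none; bids=[-] asks=[#3:10@96]
After op 4 [order #4] limit_sell(price=100, qty=7): fills=none; bids=[-] asks=[#3:10@96 #4:7@100]
After op 5 cancel(order #4): fills=none; bids=[-] asks=[#3:10@96]

Answer: bid=- ask=103
bid=- ask=-
bid=- ask=96
bid=- ask=96
bid=- ask=96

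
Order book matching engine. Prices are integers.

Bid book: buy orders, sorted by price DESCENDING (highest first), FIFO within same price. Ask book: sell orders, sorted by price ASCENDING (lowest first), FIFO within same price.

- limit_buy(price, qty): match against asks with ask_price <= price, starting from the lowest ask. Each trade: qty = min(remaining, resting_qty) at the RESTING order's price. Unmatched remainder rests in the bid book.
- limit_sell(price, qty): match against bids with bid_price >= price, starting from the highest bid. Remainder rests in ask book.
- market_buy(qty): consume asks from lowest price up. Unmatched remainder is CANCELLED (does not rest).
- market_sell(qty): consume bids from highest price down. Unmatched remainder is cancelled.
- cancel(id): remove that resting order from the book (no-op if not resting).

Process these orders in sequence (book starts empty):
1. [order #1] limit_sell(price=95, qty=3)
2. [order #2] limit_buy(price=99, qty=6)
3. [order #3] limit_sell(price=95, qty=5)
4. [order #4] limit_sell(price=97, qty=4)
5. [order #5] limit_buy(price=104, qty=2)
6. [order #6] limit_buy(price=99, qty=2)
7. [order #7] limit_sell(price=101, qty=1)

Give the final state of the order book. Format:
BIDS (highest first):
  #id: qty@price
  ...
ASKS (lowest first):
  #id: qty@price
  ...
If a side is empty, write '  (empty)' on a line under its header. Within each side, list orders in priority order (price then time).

Answer: BIDS (highest first):
  (empty)
ASKS (lowest first):
  #4: 2@97
  #7: 1@101

Derivation:
After op 1 [order #1] limit_sell(price=95, qty=3): fills=none; bids=[-] asks=[#1:3@95]
After op 2 [order #2] limit_buy(price=99, qty=6): fills=#2x#1:3@95; bids=[#2:3@99] asks=[-]
After op 3 [order #3] limit_sell(price=95, qty=5): fills=#2x#3:3@99; bids=[-] asks=[#3:2@95]
After op 4 [order #4] limit_sell(price=97, qty=4): fills=none; bids=[-] asks=[#3:2@95 #4:4@97]
After op 5 [order #5] limit_buy(price=104, qty=2): fills=#5x#3:2@95; bids=[-] asks=[#4:4@97]
After op 6 [order #6] limit_buy(price=99, qty=2): fills=#6x#4:2@97; bids=[-] asks=[#4:2@97]
After op 7 [order #7] limit_sell(price=101, qty=1): fills=none; bids=[-] asks=[#4:2@97 #7:1@101]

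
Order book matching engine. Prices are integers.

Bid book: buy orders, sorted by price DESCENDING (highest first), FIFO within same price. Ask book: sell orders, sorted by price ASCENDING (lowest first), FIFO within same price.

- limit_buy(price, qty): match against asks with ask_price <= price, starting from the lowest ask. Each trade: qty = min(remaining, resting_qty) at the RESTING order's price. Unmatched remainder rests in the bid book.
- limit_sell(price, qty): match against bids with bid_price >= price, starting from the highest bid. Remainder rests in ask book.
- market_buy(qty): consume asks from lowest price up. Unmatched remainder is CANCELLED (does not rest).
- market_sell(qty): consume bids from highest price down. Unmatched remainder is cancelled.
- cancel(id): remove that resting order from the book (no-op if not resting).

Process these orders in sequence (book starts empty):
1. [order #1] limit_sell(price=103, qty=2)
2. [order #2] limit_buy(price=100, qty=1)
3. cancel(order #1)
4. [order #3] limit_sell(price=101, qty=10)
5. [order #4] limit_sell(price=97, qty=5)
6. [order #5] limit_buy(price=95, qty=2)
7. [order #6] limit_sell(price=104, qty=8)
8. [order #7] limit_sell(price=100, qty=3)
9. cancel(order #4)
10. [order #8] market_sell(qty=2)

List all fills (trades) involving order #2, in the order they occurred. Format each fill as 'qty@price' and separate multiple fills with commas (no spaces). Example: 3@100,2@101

Answer: 1@100

Derivation:
After op 1 [order #1] limit_sell(price=103, qty=2): fills=none; bids=[-] asks=[#1:2@103]
After op 2 [order #2] limit_buy(price=100, qty=1): fills=none; bids=[#2:1@100] asks=[#1:2@103]
After op 3 cancel(order #1): fills=none; bids=[#2:1@100] asks=[-]
After op 4 [order #3] limit_sell(price=101, qty=10): fills=none; bids=[#2:1@100] asks=[#3:10@101]
After op 5 [order #4] limit_sell(price=97, qty=5): fills=#2x#4:1@100; bids=[-] asks=[#4:4@97 #3:10@101]
After op 6 [order #5] limit_buy(price=95, qty=2): fills=none; bids=[#5:2@95] asks=[#4:4@97 #3:10@101]
After op 7 [order #6] limit_sell(price=104, qty=8): fills=none; bids=[#5:2@95] asks=[#4:4@97 #3:10@101 #6:8@104]
After op 8 [order #7] limit_sell(price=100, qty=3): fills=none; bids=[#5:2@95] asks=[#4:4@97 #7:3@100 #3:10@101 #6:8@104]
After op 9 cancel(order #4): fills=none; bids=[#5:2@95] asks=[#7:3@100 #3:10@101 #6:8@104]
After op 10 [order #8] market_sell(qty=2): fills=#5x#8:2@95; bids=[-] asks=[#7:3@100 #3:10@101 #6:8@104]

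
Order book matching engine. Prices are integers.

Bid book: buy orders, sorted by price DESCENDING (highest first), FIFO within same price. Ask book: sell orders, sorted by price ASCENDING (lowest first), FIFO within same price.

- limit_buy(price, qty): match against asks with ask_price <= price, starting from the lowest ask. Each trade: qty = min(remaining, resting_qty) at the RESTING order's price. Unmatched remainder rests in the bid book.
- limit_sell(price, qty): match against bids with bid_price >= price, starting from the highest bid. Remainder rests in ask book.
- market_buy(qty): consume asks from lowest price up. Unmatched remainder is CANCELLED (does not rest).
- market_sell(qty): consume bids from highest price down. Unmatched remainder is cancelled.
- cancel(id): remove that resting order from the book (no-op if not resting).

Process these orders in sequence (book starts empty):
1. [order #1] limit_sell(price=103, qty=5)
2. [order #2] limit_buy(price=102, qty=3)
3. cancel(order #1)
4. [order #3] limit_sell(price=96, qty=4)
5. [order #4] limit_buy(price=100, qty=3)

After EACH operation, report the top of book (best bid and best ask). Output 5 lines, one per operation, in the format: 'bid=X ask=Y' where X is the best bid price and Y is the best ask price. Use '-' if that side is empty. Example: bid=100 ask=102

After op 1 [order #1] limit_sell(price=103, qty=5): fills=none; bids=[-] asks=[#1:5@103]
After op 2 [order #2] limit_buy(price=102, qty=3): fills=none; bids=[#2:3@102] asks=[#1:5@103]
After op 3 cancel(order #1): fills=none; bids=[#2:3@102] asks=[-]
After op 4 [order #3] limit_sell(price=96, qty=4): fills=#2x#3:3@102; bids=[-] asks=[#3:1@96]
After op 5 [order #4] limit_buy(price=100, qty=3): fills=#4x#3:1@96; bids=[#4:2@100] asks=[-]

Answer: bid=- ask=103
bid=102 ask=103
bid=102 ask=-
bid=- ask=96
bid=100 ask=-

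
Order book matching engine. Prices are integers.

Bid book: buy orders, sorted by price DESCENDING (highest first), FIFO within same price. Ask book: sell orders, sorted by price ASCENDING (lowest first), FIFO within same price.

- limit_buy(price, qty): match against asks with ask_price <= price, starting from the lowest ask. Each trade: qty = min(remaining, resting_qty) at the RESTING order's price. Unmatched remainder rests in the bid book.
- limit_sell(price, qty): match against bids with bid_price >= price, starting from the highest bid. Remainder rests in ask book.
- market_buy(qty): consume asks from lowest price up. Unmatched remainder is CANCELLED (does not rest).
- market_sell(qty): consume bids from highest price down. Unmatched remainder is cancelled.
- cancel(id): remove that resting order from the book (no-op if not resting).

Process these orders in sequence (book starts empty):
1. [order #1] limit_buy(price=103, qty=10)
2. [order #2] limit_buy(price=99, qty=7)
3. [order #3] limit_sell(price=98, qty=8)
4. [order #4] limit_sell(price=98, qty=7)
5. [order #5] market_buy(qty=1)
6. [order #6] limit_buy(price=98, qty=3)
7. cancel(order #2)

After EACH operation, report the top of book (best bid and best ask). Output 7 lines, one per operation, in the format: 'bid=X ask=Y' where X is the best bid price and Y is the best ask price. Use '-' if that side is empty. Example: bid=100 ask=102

Answer: bid=103 ask=-
bid=103 ask=-
bid=103 ask=-
bid=99 ask=-
bid=99 ask=-
bid=99 ask=-
bid=98 ask=-

Derivation:
After op 1 [order #1] limit_buy(price=103, qty=10): fills=none; bids=[#1:10@103] asks=[-]
After op 2 [order #2] limit_buy(price=99, qty=7): fills=none; bids=[#1:10@103 #2:7@99] asks=[-]
After op 3 [order #3] limit_sell(price=98, qty=8): fills=#1x#3:8@103; bids=[#1:2@103 #2:7@99] asks=[-]
After op 4 [order #4] limit_sell(price=98, qty=7): fills=#1x#4:2@103 #2x#4:5@99; bids=[#2:2@99] asks=[-]
After op 5 [order #5] market_buy(qty=1): fills=none; bids=[#2:2@99] asks=[-]
After op 6 [order #6] limit_buy(price=98, qty=3): fills=none; bids=[#2:2@99 #6:3@98] asks=[-]
After op 7 cancel(order #2): fills=none; bids=[#6:3@98] asks=[-]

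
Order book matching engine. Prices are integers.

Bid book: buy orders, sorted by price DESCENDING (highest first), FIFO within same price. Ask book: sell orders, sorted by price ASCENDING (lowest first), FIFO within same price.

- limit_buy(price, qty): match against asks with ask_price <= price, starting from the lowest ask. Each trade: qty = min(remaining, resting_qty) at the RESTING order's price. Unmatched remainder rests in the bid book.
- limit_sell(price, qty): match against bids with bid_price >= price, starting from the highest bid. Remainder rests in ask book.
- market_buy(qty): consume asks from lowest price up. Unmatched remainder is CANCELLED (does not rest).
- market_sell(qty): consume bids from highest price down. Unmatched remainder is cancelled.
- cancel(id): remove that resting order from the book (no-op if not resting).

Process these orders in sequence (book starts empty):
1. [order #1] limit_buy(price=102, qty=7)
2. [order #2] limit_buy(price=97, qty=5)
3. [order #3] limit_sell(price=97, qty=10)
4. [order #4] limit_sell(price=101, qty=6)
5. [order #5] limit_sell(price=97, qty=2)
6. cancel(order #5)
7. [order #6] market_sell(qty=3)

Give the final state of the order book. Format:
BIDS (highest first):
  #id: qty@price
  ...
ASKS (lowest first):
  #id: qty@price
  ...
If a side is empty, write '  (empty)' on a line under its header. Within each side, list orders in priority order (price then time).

Answer: BIDS (highest first):
  (empty)
ASKS (lowest first):
  #4: 6@101

Derivation:
After op 1 [order #1] limit_buy(price=102, qty=7): fills=none; bids=[#1:7@102] asks=[-]
After op 2 [order #2] limit_buy(price=97, qty=5): fills=none; bids=[#1:7@102 #2:5@97] asks=[-]
After op 3 [order #3] limit_sell(price=97, qty=10): fills=#1x#3:7@102 #2x#3:3@97; bids=[#2:2@97] asks=[-]
After op 4 [order #4] limit_sell(price=101, qty=6): fills=none; bids=[#2:2@97] asks=[#4:6@101]
After op 5 [order #5] limit_sell(price=97, qty=2): fills=#2x#5:2@97; bids=[-] asks=[#4:6@101]
After op 6 cancel(order #5): fills=none; bids=[-] asks=[#4:6@101]
After op 7 [order #6] market_sell(qty=3): fills=none; bids=[-] asks=[#4:6@101]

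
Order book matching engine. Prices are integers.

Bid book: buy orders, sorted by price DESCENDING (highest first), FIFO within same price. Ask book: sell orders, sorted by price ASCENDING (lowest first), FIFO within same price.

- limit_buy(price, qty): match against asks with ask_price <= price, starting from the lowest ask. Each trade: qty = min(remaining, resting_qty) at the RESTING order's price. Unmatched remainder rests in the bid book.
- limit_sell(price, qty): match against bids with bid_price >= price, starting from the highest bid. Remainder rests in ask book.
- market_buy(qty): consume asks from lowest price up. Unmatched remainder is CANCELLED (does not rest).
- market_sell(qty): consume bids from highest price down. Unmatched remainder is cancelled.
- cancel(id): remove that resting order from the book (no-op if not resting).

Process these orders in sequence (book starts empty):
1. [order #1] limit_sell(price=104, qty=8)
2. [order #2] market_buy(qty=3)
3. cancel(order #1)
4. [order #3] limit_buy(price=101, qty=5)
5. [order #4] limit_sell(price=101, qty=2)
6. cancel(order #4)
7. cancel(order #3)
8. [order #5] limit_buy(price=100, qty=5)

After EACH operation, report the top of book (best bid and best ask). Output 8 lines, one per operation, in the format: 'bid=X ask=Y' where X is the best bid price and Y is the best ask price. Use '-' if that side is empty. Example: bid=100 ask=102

Answer: bid=- ask=104
bid=- ask=104
bid=- ask=-
bid=101 ask=-
bid=101 ask=-
bid=101 ask=-
bid=- ask=-
bid=100 ask=-

Derivation:
After op 1 [order #1] limit_sell(price=104, qty=8): fills=none; bids=[-] asks=[#1:8@104]
After op 2 [order #2] market_buy(qty=3): fills=#2x#1:3@104; bids=[-] asks=[#1:5@104]
After op 3 cancel(order #1): fills=none; bids=[-] asks=[-]
After op 4 [order #3] limit_buy(price=101, qty=5): fills=none; bids=[#3:5@101] asks=[-]
After op 5 [order #4] limit_sell(price=101, qty=2): fills=#3x#4:2@101; bids=[#3:3@101] asks=[-]
After op 6 cancel(order #4): fills=none; bids=[#3:3@101] asks=[-]
After op 7 cancel(order #3): fills=none; bids=[-] asks=[-]
After op 8 [order #5] limit_buy(price=100, qty=5): fills=none; bids=[#5:5@100] asks=[-]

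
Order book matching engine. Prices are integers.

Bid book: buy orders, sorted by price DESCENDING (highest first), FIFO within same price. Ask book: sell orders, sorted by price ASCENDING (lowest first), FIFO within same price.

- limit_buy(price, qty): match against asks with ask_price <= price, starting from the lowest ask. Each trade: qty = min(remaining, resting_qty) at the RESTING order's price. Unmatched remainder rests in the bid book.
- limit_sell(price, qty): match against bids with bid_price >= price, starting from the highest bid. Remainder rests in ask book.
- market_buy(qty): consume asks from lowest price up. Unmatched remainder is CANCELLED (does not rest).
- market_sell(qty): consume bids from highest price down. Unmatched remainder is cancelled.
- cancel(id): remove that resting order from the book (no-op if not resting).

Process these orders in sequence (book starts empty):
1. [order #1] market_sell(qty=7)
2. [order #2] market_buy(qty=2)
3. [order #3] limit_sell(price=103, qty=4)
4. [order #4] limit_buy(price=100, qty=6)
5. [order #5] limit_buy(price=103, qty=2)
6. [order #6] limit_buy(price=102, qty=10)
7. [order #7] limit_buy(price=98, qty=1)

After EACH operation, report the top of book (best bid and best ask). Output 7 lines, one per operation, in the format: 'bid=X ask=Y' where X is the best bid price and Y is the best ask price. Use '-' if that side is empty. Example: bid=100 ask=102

Answer: bid=- ask=-
bid=- ask=-
bid=- ask=103
bid=100 ask=103
bid=100 ask=103
bid=102 ask=103
bid=102 ask=103

Derivation:
After op 1 [order #1] market_sell(qty=7): fills=none; bids=[-] asks=[-]
After op 2 [order #2] market_buy(qty=2): fills=none; bids=[-] asks=[-]
After op 3 [order #3] limit_sell(price=103, qty=4): fills=none; bids=[-] asks=[#3:4@103]
After op 4 [order #4] limit_buy(price=100, qty=6): fills=none; bids=[#4:6@100] asks=[#3:4@103]
After op 5 [order #5] limit_buy(price=103, qty=2): fills=#5x#3:2@103; bids=[#4:6@100] asks=[#3:2@103]
After op 6 [order #6] limit_buy(price=102, qty=10): fills=none; bids=[#6:10@102 #4:6@100] asks=[#3:2@103]
After op 7 [order #7] limit_buy(price=98, qty=1): fills=none; bids=[#6:10@102 #4:6@100 #7:1@98] asks=[#3:2@103]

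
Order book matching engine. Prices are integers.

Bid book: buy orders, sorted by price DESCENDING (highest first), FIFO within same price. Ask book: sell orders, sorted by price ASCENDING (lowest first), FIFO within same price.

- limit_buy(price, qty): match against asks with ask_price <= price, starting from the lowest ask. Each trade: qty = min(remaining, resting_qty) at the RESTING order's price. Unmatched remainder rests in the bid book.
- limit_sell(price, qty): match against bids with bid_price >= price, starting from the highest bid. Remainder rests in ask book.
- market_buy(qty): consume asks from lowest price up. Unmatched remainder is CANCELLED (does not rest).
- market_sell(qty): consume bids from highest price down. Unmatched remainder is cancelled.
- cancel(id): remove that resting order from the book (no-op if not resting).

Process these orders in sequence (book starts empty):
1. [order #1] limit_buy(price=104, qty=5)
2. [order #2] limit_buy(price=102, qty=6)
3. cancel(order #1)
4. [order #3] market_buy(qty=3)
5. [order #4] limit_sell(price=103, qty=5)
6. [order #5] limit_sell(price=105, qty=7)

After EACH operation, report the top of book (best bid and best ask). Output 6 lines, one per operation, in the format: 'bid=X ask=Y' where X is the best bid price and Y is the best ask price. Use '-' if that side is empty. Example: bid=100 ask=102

Answer: bid=104 ask=-
bid=104 ask=-
bid=102 ask=-
bid=102 ask=-
bid=102 ask=103
bid=102 ask=103

Derivation:
After op 1 [order #1] limit_buy(price=104, qty=5): fills=none; bids=[#1:5@104] asks=[-]
After op 2 [order #2] limit_buy(price=102, qty=6): fills=none; bids=[#1:5@104 #2:6@102] asks=[-]
After op 3 cancel(order #1): fills=none; bids=[#2:6@102] asks=[-]
After op 4 [order #3] market_buy(qty=3): fills=none; bids=[#2:6@102] asks=[-]
After op 5 [order #4] limit_sell(price=103, qty=5): fills=none; bids=[#2:6@102] asks=[#4:5@103]
After op 6 [order #5] limit_sell(price=105, qty=7): fills=none; bids=[#2:6@102] asks=[#4:5@103 #5:7@105]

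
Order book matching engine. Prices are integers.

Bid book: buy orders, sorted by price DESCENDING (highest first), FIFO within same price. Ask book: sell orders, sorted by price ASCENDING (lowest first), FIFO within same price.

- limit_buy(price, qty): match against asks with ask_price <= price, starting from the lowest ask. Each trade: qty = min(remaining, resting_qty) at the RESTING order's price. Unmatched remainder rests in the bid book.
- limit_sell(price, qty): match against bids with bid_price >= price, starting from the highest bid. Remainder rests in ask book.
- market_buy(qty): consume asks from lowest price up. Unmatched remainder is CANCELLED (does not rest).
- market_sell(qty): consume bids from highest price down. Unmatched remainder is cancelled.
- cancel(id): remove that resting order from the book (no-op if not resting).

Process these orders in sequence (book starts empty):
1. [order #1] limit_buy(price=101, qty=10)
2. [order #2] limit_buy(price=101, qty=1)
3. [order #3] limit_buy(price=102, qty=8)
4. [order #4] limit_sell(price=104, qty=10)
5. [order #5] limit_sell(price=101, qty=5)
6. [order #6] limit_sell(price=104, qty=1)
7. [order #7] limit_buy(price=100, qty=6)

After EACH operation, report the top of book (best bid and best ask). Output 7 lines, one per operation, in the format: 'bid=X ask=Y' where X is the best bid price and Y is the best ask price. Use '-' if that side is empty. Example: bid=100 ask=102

Answer: bid=101 ask=-
bid=101 ask=-
bid=102 ask=-
bid=102 ask=104
bid=102 ask=104
bid=102 ask=104
bid=102 ask=104

Derivation:
After op 1 [order #1] limit_buy(price=101, qty=10): fills=none; bids=[#1:10@101] asks=[-]
After op 2 [order #2] limit_buy(price=101, qty=1): fills=none; bids=[#1:10@101 #2:1@101] asks=[-]
After op 3 [order #3] limit_buy(price=102, qty=8): fills=none; bids=[#3:8@102 #1:10@101 #2:1@101] asks=[-]
After op 4 [order #4] limit_sell(price=104, qty=10): fills=none; bids=[#3:8@102 #1:10@101 #2:1@101] asks=[#4:10@104]
After op 5 [order #5] limit_sell(price=101, qty=5): fills=#3x#5:5@102; bids=[#3:3@102 #1:10@101 #2:1@101] asks=[#4:10@104]
After op 6 [order #6] limit_sell(price=104, qty=1): fills=none; bids=[#3:3@102 #1:10@101 #2:1@101] asks=[#4:10@104 #6:1@104]
After op 7 [order #7] limit_buy(price=100, qty=6): fills=none; bids=[#3:3@102 #1:10@101 #2:1@101 #7:6@100] asks=[#4:10@104 #6:1@104]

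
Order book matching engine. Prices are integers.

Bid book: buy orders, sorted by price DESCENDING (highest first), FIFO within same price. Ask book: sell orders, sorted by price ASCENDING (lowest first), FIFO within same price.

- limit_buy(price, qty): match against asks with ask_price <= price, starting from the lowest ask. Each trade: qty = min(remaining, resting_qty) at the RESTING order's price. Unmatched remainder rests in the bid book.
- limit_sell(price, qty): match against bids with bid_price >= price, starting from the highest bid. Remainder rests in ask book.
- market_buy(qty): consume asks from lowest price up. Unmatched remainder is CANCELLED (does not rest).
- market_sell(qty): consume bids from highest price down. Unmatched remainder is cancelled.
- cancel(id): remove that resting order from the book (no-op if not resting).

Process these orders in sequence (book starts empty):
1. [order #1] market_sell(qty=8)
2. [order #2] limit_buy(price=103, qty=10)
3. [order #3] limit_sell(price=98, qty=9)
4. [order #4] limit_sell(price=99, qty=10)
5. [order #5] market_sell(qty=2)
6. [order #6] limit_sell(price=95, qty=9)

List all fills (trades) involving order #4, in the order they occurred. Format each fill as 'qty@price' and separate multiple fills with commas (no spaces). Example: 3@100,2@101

After op 1 [order #1] market_sell(qty=8): fills=none; bids=[-] asks=[-]
After op 2 [order #2] limit_buy(price=103, qty=10): fills=none; bids=[#2:10@103] asks=[-]
After op 3 [order #3] limit_sell(price=98, qty=9): fills=#2x#3:9@103; bids=[#2:1@103] asks=[-]
After op 4 [order #4] limit_sell(price=99, qty=10): fills=#2x#4:1@103; bids=[-] asks=[#4:9@99]
After op 5 [order #5] market_sell(qty=2): fills=none; bids=[-] asks=[#4:9@99]
After op 6 [order #6] limit_sell(price=95, qty=9): fills=none; bids=[-] asks=[#6:9@95 #4:9@99]

Answer: 1@103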